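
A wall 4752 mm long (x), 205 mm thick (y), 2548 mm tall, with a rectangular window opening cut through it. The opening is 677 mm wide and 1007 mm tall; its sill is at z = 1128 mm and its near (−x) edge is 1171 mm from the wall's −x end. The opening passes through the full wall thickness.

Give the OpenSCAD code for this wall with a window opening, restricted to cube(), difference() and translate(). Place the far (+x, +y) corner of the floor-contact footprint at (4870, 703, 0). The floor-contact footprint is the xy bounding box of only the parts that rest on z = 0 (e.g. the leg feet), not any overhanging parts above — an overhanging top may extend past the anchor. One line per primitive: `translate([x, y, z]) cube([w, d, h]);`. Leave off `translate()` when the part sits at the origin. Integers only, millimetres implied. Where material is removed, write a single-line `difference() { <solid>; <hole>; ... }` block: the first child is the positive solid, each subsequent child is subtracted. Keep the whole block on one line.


difference() { translate([118, 498, 0]) cube([4752, 205, 2548]); translate([1289, 498, 1128]) cube([677, 205, 1007]); }


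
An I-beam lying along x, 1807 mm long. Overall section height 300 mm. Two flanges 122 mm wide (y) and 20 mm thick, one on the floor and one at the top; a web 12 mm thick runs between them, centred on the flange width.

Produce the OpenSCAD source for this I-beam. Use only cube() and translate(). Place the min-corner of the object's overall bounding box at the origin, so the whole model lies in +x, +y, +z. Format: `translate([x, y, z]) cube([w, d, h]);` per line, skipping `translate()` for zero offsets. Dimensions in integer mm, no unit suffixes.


cube([1807, 122, 20]);
translate([0, 55, 20]) cube([1807, 12, 260]);
translate([0, 0, 280]) cube([1807, 122, 20]);


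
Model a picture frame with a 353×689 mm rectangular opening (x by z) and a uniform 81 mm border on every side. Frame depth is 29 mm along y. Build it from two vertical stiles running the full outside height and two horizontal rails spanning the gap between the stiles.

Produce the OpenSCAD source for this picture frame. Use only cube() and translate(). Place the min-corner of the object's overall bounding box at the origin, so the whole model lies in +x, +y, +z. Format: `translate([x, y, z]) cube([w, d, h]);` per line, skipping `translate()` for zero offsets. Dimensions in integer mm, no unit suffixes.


cube([81, 29, 851]);
translate([434, 0, 0]) cube([81, 29, 851]);
translate([81, 0, 0]) cube([353, 29, 81]);
translate([81, 0, 770]) cube([353, 29, 81]);


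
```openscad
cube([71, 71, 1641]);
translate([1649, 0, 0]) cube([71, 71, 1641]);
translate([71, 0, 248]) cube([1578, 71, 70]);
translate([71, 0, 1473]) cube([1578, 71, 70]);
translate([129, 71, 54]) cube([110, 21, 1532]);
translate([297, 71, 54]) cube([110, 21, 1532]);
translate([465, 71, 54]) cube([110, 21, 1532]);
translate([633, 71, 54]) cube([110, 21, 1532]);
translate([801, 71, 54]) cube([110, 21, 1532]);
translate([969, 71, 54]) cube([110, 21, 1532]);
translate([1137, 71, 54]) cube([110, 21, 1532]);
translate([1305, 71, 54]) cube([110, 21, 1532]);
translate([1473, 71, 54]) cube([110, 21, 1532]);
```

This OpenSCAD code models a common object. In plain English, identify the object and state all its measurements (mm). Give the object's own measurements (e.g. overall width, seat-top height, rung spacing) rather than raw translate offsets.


A fence section. Two 71×71 mm posts, 1641 mm tall, stand on the floor with a clear span of 1578 mm between their inner faces. Two horizontal rails of 71×70 mm section span the gap between the posts with their undersides at z = 248 mm and z = 1473 mm, flush with the posts' −y face. 9 pickets, each 110 mm wide, 21 mm thick and 1532 mm tall, are fixed to the +y face of the rails with their bottoms at z = 54 mm, spaced across the span with a 58 mm gap after the −x post and between neighbouring pickets, with 66 mm left before the +x post.


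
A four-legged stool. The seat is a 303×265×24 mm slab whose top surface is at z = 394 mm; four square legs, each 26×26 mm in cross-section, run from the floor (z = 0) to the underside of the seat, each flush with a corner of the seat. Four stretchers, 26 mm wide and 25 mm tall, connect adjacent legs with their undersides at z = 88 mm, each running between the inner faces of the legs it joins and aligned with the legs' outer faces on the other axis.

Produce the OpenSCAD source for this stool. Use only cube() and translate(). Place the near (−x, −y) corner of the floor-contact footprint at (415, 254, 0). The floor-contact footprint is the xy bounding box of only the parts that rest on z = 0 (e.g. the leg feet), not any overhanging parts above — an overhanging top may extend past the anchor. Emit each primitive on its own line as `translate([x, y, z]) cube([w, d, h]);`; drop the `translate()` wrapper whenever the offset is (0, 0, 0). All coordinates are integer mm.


translate([415, 254, 370]) cube([303, 265, 24]);
translate([415, 254, 0]) cube([26, 26, 370]);
translate([692, 254, 0]) cube([26, 26, 370]);
translate([415, 493, 0]) cube([26, 26, 370]);
translate([692, 493, 0]) cube([26, 26, 370]);
translate([441, 254, 88]) cube([251, 26, 25]);
translate([441, 493, 88]) cube([251, 26, 25]);
translate([415, 280, 88]) cube([26, 213, 25]);
translate([692, 280, 88]) cube([26, 213, 25]);


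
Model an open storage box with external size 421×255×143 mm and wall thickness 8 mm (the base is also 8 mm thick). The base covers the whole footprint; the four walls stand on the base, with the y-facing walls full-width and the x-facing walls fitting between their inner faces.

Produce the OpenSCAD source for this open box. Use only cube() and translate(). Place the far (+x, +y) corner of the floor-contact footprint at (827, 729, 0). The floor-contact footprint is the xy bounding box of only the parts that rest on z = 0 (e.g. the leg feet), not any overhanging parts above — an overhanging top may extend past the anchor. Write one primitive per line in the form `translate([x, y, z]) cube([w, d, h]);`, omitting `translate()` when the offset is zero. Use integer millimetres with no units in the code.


translate([406, 474, 0]) cube([421, 255, 8]);
translate([406, 474, 8]) cube([421, 8, 135]);
translate([406, 721, 8]) cube([421, 8, 135]);
translate([406, 482, 8]) cube([8, 239, 135]);
translate([819, 482, 8]) cube([8, 239, 135]);


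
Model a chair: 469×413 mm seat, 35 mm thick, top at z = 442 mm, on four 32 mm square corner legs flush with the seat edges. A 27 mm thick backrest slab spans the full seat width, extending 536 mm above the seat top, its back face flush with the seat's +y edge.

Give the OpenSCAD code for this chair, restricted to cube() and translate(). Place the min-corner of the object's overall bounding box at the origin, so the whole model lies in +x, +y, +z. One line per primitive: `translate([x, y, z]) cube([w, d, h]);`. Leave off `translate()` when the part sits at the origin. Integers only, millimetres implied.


translate([0, 0, 407]) cube([469, 413, 35]);
cube([32, 32, 407]);
translate([437, 0, 0]) cube([32, 32, 407]);
translate([0, 381, 0]) cube([32, 32, 407]);
translate([437, 381, 0]) cube([32, 32, 407]);
translate([0, 386, 442]) cube([469, 27, 536]);


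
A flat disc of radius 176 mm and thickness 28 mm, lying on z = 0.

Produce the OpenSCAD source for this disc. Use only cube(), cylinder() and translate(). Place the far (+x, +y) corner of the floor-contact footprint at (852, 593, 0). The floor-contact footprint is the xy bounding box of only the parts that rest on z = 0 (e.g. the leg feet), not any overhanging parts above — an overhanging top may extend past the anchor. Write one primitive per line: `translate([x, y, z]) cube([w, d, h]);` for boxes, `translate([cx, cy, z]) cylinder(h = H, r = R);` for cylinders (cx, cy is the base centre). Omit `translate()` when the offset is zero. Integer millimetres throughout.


translate([676, 417, 0]) cylinder(h = 28, r = 176);


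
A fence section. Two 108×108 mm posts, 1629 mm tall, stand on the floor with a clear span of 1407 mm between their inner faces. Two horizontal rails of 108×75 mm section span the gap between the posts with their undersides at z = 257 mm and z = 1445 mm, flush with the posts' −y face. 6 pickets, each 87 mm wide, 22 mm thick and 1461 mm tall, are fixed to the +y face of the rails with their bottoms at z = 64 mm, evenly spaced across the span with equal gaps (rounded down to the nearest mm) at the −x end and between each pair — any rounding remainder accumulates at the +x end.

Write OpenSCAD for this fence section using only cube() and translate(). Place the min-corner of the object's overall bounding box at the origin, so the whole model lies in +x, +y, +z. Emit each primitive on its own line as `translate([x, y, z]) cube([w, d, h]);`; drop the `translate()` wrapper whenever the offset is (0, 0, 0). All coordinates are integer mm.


cube([108, 108, 1629]);
translate([1515, 0, 0]) cube([108, 108, 1629]);
translate([108, 0, 257]) cube([1407, 108, 75]);
translate([108, 0, 1445]) cube([1407, 108, 75]);
translate([234, 108, 64]) cube([87, 22, 1461]);
translate([447, 108, 64]) cube([87, 22, 1461]);
translate([660, 108, 64]) cube([87, 22, 1461]);
translate([873, 108, 64]) cube([87, 22, 1461]);
translate([1086, 108, 64]) cube([87, 22, 1461]);
translate([1299, 108, 64]) cube([87, 22, 1461]);


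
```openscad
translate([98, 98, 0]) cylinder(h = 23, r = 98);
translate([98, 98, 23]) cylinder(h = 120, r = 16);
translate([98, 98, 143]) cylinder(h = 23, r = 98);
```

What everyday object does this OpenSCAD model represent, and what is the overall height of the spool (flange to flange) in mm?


A spool. The overall height is 166 mm.

Three coaxial cylinders, large–small–large — a spool. Two 23 mm flanges and a 120 mm core give 23 + 120 + 23 = 166 mm.


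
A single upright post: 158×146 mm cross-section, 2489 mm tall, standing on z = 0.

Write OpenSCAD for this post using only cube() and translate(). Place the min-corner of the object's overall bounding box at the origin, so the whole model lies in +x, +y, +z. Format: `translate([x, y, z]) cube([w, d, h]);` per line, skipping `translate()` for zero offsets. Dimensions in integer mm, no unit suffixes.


cube([158, 146, 2489]);


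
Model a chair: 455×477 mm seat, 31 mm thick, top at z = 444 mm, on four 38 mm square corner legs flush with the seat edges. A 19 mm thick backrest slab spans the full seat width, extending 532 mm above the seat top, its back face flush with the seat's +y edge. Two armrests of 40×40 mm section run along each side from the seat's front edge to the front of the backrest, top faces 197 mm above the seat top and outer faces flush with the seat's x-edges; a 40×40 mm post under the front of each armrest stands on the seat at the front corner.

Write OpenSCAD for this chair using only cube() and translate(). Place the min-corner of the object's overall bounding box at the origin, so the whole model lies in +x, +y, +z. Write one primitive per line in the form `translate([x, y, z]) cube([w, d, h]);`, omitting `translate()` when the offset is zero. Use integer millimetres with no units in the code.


translate([0, 0, 413]) cube([455, 477, 31]);
cube([38, 38, 413]);
translate([417, 0, 0]) cube([38, 38, 413]);
translate([0, 439, 0]) cube([38, 38, 413]);
translate([417, 439, 0]) cube([38, 38, 413]);
translate([0, 458, 444]) cube([455, 19, 532]);
translate([0, 0, 601]) cube([40, 458, 40]);
translate([415, 0, 601]) cube([40, 458, 40]);
translate([0, 0, 444]) cube([40, 40, 157]);
translate([415, 0, 444]) cube([40, 40, 157]);


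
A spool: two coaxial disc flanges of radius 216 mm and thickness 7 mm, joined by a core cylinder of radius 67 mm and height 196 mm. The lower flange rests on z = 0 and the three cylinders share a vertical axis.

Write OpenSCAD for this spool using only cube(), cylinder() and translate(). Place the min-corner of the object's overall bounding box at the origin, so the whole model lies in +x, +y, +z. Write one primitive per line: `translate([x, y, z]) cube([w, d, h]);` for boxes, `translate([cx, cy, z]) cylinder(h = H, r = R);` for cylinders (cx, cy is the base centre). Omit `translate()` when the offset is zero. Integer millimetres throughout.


translate([216, 216, 0]) cylinder(h = 7, r = 216);
translate([216, 216, 7]) cylinder(h = 196, r = 67);
translate([216, 216, 203]) cylinder(h = 7, r = 216);


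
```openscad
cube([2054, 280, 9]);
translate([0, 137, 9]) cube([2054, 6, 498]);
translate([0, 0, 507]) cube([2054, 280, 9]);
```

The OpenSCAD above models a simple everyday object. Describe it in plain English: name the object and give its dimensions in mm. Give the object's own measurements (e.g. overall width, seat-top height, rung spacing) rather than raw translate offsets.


An I-beam lying along x, 2054 mm long. Overall section height 516 mm. Two flanges 280 mm wide (y) and 9 mm thick, one on the floor and one at the top; a web 6 mm thick runs between them, centred on the flange width.


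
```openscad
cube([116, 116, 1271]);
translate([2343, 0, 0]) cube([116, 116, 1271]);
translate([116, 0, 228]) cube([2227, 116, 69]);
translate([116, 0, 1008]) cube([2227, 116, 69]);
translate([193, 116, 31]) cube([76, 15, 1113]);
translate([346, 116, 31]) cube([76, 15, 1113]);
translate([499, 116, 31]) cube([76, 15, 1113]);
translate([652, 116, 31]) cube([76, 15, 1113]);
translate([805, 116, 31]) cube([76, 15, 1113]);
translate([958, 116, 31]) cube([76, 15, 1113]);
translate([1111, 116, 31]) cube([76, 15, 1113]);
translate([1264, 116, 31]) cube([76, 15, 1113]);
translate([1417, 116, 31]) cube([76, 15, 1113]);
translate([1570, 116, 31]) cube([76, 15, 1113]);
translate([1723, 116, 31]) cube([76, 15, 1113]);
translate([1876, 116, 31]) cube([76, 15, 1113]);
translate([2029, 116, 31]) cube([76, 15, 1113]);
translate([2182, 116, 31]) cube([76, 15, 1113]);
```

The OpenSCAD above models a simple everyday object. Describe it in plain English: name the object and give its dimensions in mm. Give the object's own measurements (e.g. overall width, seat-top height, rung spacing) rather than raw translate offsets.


A fence section. Two 116×116 mm posts, 1271 mm tall, stand on the floor with a clear span of 2227 mm between their inner faces. Two horizontal rails of 116×69 mm section span the gap between the posts with their undersides at z = 228 mm and z = 1008 mm, flush with the posts' −y face. 14 pickets, each 76 mm wide, 15 mm thick and 1113 mm tall, are fixed to the +y face of the rails with their bottoms at z = 31 mm, spaced across the span with a 77 mm gap after the −x post and between neighbouring pickets, with 85 mm left before the +x post.


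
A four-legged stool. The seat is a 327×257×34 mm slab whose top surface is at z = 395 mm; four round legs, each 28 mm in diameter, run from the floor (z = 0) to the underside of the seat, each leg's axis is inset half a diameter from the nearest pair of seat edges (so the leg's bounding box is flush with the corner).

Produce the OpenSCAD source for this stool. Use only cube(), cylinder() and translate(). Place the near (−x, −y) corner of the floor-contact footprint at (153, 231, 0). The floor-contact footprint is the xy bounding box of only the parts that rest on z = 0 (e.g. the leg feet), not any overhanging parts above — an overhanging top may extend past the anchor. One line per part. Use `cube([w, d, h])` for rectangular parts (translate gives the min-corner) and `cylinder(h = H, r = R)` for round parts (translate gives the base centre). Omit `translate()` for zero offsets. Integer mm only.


translate([153, 231, 361]) cube([327, 257, 34]);
translate([167, 245, 0]) cylinder(h = 361, r = 14);
translate([466, 245, 0]) cylinder(h = 361, r = 14);
translate([167, 474, 0]) cylinder(h = 361, r = 14);
translate([466, 474, 0]) cylinder(h = 361, r = 14);


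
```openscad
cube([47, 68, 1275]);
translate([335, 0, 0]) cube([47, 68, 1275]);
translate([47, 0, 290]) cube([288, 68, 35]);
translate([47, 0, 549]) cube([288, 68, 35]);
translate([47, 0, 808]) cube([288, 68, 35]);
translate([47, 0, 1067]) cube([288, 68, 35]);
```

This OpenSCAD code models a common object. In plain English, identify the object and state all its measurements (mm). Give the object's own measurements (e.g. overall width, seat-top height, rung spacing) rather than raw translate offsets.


A straight ladder. Two 47×68 mm vertical rails, 1275 mm tall, stand 382 mm apart (outside-to-outside) with their front faces coplanar on the −y side. 4 rungs, each 68 mm deep and 35 mm tall, span between the inner faces of the rails, front faces flush with the rails. The lowest rung's underside is at z = 290 mm and rungs are spaced 259 mm apart (underside to underside).


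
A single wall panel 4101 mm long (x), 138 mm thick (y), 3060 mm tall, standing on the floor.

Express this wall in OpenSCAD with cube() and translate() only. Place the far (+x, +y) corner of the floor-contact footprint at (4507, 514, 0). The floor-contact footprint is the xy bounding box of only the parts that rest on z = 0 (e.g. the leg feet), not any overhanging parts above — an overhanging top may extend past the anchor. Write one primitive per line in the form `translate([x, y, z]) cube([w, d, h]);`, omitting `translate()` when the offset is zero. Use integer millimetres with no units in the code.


translate([406, 376, 0]) cube([4101, 138, 3060]);


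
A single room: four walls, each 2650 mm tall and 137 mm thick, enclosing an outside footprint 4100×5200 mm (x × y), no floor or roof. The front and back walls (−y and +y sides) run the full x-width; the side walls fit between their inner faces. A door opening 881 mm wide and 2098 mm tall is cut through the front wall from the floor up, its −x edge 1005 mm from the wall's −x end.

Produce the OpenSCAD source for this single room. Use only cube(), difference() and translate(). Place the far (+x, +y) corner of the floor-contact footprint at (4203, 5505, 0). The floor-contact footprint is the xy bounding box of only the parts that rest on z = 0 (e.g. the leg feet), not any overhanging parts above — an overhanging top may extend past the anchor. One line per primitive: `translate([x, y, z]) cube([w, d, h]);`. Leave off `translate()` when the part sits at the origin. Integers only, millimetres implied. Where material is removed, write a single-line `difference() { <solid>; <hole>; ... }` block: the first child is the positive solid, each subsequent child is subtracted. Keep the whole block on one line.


difference() { translate([103, 305, 0]) cube([4100, 137, 2650]); translate([1108, 305, 0]) cube([881, 137, 2098]); }
translate([103, 5368, 0]) cube([4100, 137, 2650]);
translate([103, 442, 0]) cube([137, 4926, 2650]);
translate([4066, 442, 0]) cube([137, 4926, 2650]);


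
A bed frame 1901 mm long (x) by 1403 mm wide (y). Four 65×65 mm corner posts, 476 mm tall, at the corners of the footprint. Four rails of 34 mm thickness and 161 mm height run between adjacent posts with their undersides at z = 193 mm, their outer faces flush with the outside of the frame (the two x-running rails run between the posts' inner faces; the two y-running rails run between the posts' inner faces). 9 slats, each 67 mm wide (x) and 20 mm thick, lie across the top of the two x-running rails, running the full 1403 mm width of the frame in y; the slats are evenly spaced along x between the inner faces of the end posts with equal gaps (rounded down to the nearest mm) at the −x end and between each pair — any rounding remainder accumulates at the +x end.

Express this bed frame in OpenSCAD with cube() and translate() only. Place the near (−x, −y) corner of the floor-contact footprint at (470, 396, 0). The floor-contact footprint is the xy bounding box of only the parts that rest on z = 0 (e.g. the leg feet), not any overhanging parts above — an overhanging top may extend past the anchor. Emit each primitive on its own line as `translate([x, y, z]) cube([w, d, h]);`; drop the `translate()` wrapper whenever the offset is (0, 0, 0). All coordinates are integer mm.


translate([470, 396, 0]) cube([65, 65, 476]);
translate([470, 1734, 0]) cube([65, 65, 476]);
translate([2306, 396, 0]) cube([65, 65, 476]);
translate([2306, 1734, 0]) cube([65, 65, 476]);
translate([535, 396, 193]) cube([1771, 34, 161]);
translate([535, 1765, 193]) cube([1771, 34, 161]);
translate([470, 461, 193]) cube([34, 1273, 161]);
translate([2337, 461, 193]) cube([34, 1273, 161]);
translate([651, 396, 354]) cube([67, 1403, 20]);
translate([834, 396, 354]) cube([67, 1403, 20]);
translate([1017, 396, 354]) cube([67, 1403, 20]);
translate([1200, 396, 354]) cube([67, 1403, 20]);
translate([1383, 396, 354]) cube([67, 1403, 20]);
translate([1566, 396, 354]) cube([67, 1403, 20]);
translate([1749, 396, 354]) cube([67, 1403, 20]);
translate([1932, 396, 354]) cube([67, 1403, 20]);
translate([2115, 396, 354]) cube([67, 1403, 20]);


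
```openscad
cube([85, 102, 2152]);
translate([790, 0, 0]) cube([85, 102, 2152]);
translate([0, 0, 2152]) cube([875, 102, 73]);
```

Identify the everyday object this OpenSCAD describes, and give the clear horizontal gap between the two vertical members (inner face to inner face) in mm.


A door frame. The clear opening width is 705 mm.

Two 2152 mm tall posts with a header on top — a door frame. The left jamb is 85 mm wide at x = 0; the right jamb starts at x = 790. The clear opening is 790 − 85 = 705 mm.


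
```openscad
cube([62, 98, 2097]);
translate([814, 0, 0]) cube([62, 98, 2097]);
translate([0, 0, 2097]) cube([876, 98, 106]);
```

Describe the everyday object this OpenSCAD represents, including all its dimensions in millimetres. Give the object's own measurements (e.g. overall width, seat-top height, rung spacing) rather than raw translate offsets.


A door frame. The clear opening is 752 mm wide and 2097 mm high. Two 62 mm wide jambs, 98 mm deep, stand either side of the opening from the floor to the top of the opening. A 106 mm thick head sits across the top of both jambs, spanning the full outside width of the frame.


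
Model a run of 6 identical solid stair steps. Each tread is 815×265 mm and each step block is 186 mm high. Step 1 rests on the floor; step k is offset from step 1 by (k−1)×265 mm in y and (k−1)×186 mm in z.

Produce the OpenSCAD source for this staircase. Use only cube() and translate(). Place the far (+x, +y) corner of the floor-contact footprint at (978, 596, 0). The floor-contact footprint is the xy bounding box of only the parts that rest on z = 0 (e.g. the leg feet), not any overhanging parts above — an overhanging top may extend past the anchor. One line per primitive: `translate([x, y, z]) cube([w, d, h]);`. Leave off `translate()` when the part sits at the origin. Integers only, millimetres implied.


translate([163, 331, 0]) cube([815, 265, 186]);
translate([163, 596, 186]) cube([815, 265, 186]);
translate([163, 861, 372]) cube([815, 265, 186]);
translate([163, 1126, 558]) cube([815, 265, 186]);
translate([163, 1391, 744]) cube([815, 265, 186]);
translate([163, 1656, 930]) cube([815, 265, 186]);


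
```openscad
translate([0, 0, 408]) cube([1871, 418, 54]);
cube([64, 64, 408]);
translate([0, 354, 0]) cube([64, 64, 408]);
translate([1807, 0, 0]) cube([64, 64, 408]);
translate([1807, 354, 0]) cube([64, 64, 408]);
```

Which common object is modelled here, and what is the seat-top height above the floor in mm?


A bench. The seat-top height is 462 mm.

A long slab on four corner posts — a bench. The slab sits at z = 408 with thickness 54, so the top is 408 + 54 = 462 mm.


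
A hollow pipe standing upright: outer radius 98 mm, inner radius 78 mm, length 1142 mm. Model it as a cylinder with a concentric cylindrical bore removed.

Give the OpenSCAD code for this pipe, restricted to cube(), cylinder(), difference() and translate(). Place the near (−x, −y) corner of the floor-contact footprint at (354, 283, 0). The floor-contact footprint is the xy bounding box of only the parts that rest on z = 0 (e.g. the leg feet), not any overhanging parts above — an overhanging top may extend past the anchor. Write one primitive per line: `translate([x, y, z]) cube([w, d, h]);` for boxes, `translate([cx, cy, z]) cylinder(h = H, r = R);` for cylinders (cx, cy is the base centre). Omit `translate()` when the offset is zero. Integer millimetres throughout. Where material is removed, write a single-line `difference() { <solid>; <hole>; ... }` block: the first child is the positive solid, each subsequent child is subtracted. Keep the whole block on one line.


difference() { translate([452, 381, 0]) cylinder(h = 1142, r = 98); translate([452, 381, 0]) cylinder(h = 1142, r = 78); }


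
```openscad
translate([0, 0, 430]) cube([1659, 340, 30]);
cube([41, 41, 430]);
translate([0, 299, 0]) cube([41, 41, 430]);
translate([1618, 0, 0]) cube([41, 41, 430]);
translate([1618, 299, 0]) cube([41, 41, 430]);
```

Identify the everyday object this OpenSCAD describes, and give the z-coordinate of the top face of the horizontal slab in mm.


A bench. The seat-top height is 460 mm.

A long slab on four corner posts — a bench. The slab sits at z = 430 with thickness 30, so the top is 430 + 30 = 460 mm.


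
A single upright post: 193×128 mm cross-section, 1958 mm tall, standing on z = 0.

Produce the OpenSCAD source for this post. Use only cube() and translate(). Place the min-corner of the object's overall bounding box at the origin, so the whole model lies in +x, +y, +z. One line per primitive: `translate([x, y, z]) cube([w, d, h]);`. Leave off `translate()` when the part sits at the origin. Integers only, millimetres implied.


cube([193, 128, 1958]);


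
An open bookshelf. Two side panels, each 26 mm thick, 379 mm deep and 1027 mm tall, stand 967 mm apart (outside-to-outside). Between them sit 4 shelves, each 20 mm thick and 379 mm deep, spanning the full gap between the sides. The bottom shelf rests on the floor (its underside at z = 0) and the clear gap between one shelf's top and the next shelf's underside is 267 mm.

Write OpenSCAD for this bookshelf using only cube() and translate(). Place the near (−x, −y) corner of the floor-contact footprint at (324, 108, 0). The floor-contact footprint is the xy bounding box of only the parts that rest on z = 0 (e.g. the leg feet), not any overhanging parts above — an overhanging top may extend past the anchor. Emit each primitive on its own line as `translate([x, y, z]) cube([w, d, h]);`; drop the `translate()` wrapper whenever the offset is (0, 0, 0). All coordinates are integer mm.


translate([324, 108, 0]) cube([26, 379, 1027]);
translate([1265, 108, 0]) cube([26, 379, 1027]);
translate([350, 108, 0]) cube([915, 379, 20]);
translate([350, 108, 287]) cube([915, 379, 20]);
translate([350, 108, 574]) cube([915, 379, 20]);
translate([350, 108, 861]) cube([915, 379, 20]);


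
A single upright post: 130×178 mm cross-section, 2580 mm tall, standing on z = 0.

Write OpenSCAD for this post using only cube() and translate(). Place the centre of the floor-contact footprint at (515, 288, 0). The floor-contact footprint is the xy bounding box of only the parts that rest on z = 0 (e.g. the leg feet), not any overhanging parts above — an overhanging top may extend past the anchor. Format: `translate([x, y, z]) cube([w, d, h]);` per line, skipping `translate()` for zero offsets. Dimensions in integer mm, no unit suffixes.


translate([450, 199, 0]) cube([130, 178, 2580]);


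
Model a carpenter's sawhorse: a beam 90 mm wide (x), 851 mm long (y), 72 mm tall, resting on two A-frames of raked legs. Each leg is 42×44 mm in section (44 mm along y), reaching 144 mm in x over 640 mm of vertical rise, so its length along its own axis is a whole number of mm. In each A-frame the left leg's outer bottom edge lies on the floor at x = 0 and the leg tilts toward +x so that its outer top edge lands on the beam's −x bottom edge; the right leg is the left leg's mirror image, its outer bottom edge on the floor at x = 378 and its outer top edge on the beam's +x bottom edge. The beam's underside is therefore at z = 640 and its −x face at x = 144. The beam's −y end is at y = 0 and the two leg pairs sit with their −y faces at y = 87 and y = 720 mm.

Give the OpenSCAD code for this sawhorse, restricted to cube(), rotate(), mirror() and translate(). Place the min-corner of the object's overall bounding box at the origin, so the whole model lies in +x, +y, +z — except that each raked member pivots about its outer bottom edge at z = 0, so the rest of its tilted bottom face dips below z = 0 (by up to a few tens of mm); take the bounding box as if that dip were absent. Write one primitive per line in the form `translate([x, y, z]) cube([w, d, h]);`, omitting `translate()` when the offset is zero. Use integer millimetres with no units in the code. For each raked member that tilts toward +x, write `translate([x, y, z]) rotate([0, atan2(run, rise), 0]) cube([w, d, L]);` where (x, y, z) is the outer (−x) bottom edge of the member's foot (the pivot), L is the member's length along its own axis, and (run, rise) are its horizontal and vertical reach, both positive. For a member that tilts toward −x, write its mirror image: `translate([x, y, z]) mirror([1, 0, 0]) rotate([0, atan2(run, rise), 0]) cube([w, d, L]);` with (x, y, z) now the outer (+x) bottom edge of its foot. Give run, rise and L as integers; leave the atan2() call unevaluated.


// leg length = √(144² + 640²) = 656
// right-leg outer foot x = 2·144 + 90 = 378
// beam min-corner = (144, 0, 640)
translate([144, 0, 640]) cube([90, 851, 72]);
translate([0, 87, 0]) rotate([0, atan2(144, 640), 0]) cube([42, 44, 656]);
translate([378, 87, 0]) mirror([1, 0, 0]) rotate([0, atan2(144, 640), 0]) cube([42, 44, 656]);
translate([0, 720, 0]) rotate([0, atan2(144, 640), 0]) cube([42, 44, 656]);
translate([378, 720, 0]) mirror([1, 0, 0]) rotate([0, atan2(144, 640), 0]) cube([42, 44, 656]);


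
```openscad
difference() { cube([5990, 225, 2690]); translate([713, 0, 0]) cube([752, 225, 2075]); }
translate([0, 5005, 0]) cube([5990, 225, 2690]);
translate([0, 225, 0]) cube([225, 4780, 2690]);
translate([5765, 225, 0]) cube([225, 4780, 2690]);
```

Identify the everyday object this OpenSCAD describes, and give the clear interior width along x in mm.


A single room. The interior width is 5540 mm.

Four walls enclosing a rectangle with a door in the front wall — a room. Outside width 5990 minus two 225 mm walls gives 5540 mm.


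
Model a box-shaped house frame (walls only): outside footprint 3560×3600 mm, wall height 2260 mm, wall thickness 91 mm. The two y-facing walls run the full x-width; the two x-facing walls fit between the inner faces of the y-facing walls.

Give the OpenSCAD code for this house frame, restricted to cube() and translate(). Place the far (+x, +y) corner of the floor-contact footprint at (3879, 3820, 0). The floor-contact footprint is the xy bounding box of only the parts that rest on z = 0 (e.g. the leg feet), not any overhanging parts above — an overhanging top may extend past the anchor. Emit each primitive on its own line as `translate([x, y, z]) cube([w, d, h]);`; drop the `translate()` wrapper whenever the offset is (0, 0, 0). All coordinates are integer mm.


translate([319, 220, 0]) cube([3560, 91, 2260]);
translate([319, 3729, 0]) cube([3560, 91, 2260]);
translate([319, 311, 0]) cube([91, 3418, 2260]);
translate([3788, 311, 0]) cube([91, 3418, 2260]);


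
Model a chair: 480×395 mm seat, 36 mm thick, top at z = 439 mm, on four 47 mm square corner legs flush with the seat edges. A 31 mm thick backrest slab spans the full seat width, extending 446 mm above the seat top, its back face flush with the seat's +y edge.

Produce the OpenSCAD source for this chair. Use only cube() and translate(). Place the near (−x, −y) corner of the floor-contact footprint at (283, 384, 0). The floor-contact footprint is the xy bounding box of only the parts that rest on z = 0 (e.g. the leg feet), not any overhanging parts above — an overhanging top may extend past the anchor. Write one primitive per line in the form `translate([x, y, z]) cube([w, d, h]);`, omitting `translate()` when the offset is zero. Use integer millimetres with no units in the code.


translate([283, 384, 403]) cube([480, 395, 36]);
translate([283, 384, 0]) cube([47, 47, 403]);
translate([716, 384, 0]) cube([47, 47, 403]);
translate([283, 732, 0]) cube([47, 47, 403]);
translate([716, 732, 0]) cube([47, 47, 403]);
translate([283, 748, 439]) cube([480, 31, 446]);


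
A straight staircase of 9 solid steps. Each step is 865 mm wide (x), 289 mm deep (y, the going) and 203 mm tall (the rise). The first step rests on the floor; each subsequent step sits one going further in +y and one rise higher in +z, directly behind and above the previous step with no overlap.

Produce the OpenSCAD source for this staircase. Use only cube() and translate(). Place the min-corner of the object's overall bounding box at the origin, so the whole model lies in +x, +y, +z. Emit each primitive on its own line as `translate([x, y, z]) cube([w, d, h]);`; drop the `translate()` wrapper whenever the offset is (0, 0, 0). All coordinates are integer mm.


cube([865, 289, 203]);
translate([0, 289, 203]) cube([865, 289, 203]);
translate([0, 578, 406]) cube([865, 289, 203]);
translate([0, 867, 609]) cube([865, 289, 203]);
translate([0, 1156, 812]) cube([865, 289, 203]);
translate([0, 1445, 1015]) cube([865, 289, 203]);
translate([0, 1734, 1218]) cube([865, 289, 203]);
translate([0, 2023, 1421]) cube([865, 289, 203]);
translate([0, 2312, 1624]) cube([865, 289, 203]);


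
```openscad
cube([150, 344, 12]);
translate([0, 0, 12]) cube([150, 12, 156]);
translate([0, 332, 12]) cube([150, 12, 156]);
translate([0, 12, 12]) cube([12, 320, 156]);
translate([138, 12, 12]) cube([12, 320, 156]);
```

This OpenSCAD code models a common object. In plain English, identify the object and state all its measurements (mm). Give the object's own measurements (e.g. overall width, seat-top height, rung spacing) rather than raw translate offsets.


An open-topped rectangular box: outside dimensions 150×344×168 mm, with a uniform wall and base thickness of 12 mm. The base is a full 150×344 slab on the floor; four walls sit on top of the base. The front and back walls (the −y and +y sides) span the full width; the two side walls fit between them.


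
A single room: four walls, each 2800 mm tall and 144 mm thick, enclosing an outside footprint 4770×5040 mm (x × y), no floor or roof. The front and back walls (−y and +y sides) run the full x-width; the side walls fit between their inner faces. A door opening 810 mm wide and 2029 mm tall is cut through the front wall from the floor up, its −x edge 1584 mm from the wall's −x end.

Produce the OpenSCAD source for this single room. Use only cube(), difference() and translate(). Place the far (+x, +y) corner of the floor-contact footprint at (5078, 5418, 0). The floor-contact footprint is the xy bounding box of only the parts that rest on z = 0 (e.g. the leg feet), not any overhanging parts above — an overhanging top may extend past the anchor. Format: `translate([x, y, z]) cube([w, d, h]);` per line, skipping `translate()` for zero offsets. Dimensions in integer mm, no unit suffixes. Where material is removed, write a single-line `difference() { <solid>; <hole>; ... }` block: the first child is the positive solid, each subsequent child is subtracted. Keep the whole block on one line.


difference() { translate([308, 378, 0]) cube([4770, 144, 2800]); translate([1892, 378, 0]) cube([810, 144, 2029]); }
translate([308, 5274, 0]) cube([4770, 144, 2800]);
translate([308, 522, 0]) cube([144, 4752, 2800]);
translate([4934, 522, 0]) cube([144, 4752, 2800]);


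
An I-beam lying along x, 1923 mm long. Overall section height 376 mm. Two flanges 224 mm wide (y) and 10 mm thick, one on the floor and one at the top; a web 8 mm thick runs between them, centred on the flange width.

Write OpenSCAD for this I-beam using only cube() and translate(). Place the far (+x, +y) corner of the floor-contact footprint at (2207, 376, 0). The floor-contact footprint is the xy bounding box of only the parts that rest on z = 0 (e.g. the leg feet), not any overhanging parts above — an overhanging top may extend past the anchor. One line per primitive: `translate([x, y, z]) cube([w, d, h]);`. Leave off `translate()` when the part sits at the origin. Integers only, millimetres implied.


translate([284, 152, 0]) cube([1923, 224, 10]);
translate([284, 260, 10]) cube([1923, 8, 356]);
translate([284, 152, 366]) cube([1923, 224, 10]);


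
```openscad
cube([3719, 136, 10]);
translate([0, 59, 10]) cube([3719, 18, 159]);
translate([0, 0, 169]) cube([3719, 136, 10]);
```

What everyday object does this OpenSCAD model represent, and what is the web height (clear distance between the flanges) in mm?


An I-beam. The web height is 159 mm.

Two wide flanges with a thin centred web — an I-beam. Overall 179 mm minus two 10 mm flanges gives a web of 179 − 2·10 = 159 mm.


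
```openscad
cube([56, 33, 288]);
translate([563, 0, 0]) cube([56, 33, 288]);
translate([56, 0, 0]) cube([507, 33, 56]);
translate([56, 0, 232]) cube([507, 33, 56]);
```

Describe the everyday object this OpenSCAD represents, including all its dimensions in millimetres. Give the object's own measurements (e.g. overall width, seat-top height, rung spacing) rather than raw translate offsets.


A rectangular picture frame lying in the x–z plane (depth along y). The opening is 507 mm wide (x) by 176 mm tall (z), surrounded by a border 56 mm wide on all four sides. The frame is 33 mm deep and is made of two full-height vertical stiles with two horizontal rails fitted between them.


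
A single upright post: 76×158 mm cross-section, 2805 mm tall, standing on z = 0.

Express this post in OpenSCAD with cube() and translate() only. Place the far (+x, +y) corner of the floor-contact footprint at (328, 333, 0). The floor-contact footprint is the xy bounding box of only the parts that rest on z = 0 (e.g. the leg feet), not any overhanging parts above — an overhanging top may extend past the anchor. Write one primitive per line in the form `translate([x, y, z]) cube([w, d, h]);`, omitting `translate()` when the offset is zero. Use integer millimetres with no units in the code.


translate([252, 175, 0]) cube([76, 158, 2805]);


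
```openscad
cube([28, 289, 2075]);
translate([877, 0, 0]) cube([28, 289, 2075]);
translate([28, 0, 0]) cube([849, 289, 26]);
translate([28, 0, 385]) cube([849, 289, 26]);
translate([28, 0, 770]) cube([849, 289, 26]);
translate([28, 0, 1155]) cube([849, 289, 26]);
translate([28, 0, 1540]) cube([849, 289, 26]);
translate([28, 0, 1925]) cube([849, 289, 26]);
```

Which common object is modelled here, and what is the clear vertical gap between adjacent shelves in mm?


A bookshelf. The clear shelf gap is 359 mm.

Two tall side panels with 6 horizontal boards between them — a bookshelf. The first two shelf undersides are at z = 0 and z = 385; with shelf thickness 26, the clear gap is 385 − 0 − 26 = 359 mm.


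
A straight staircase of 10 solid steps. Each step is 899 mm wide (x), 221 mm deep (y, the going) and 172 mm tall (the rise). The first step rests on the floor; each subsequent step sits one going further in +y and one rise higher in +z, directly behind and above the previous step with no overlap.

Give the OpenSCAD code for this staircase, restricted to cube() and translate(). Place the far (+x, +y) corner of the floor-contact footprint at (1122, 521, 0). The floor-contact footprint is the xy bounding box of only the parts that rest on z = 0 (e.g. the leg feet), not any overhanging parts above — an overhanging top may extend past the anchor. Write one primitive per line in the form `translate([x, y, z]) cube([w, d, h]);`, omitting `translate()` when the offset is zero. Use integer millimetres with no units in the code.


translate([223, 300, 0]) cube([899, 221, 172]);
translate([223, 521, 172]) cube([899, 221, 172]);
translate([223, 742, 344]) cube([899, 221, 172]);
translate([223, 963, 516]) cube([899, 221, 172]);
translate([223, 1184, 688]) cube([899, 221, 172]);
translate([223, 1405, 860]) cube([899, 221, 172]);
translate([223, 1626, 1032]) cube([899, 221, 172]);
translate([223, 1847, 1204]) cube([899, 221, 172]);
translate([223, 2068, 1376]) cube([899, 221, 172]);
translate([223, 2289, 1548]) cube([899, 221, 172]);
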